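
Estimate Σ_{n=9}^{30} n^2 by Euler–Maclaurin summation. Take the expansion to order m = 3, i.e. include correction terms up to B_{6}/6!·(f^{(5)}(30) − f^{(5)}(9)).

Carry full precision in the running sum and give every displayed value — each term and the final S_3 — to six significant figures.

The integral term ∫_9^30 x^2 dx = 8757.00.
Endpoint term: (f(9) + f(30))/2 = (81.0000 + 900.000)/2 = 490.500.
So far: 9247.50.
k=1: B_{2}/(2)! × [f^{(1)}(30) − f^{(1)}(9)] = 1/12 × (60.0000 − 18.0000) = 3.50000.
Partial sum through k=1: 9251.00.
k=2: B_{4}/(4)! × [f^{(3)}(30) − f^{(3)}(9)] = −1/720 × (0.00000 − 0.00000) = 0.00000.
Partial sum through k=2: 9251.00.
k=3: B_{6}/(6)! × [f^{(5)}(30) − f^{(5)}(9)] = 1/30240 × (0.00000 − 0.00000) = 0.00000.

S_3 ≈ 9251.00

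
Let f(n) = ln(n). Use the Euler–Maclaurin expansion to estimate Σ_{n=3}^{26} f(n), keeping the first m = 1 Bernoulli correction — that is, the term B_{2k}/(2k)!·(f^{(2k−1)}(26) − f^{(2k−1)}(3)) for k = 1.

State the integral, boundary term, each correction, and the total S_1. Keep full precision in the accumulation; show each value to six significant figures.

∫_3^26 ln(x) dx evaluates to 58.4147.
Boundary: ½(f(3) + f(26)) = ½(1.09861 + 3.25810) = 2.17835.
Integral + boundary = 60.5930.
Correction k=1: B_{2}/2! · (f^{(1)}(26) − f^{(1)}(3)) = 1/12 · (0.0384615 − 0.333333) = -0.0245726.

S_1 ≈ 60.5685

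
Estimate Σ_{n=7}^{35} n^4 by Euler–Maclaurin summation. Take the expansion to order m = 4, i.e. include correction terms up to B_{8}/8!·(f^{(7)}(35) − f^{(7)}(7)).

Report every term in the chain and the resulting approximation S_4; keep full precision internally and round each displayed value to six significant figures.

∫_7^35 x^4 dx evaluates to 1.05010e+07.
Endpoint term: (f(7) + f(35))/2 = (2401.00 + 1.50062e+06)/2 = 751513.
So far: 1.12525e+07.
Order-1 term: 1/12 · (171500 − 1372.00) = 14177.3.
Running total after k=1: 1.12667e+07.
Order-2 term: −1/720 · (840.000 − 168.000) = -0.933333.
Running total after k=2: 1.12667e+07.
Order-3 term: 1/30240 · (0.00000 − 0.00000) = 0.00000.
Running total after k=3: 1.12667e+07.
Order-4 term: −1/1209600 · (0.00000 − 0.00000) = 0.00000.

S_4 ≈ 1.12667e+07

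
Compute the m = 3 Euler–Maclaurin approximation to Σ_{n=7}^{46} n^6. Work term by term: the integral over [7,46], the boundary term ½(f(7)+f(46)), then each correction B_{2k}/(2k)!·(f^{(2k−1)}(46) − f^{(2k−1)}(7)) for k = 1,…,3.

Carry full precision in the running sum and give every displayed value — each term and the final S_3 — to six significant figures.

The integral term ∫_7^46 x^6 dx = 6.22595e+10.
Boundary: ½(f(7) + f(46)) = ½(117649 + 9.47430e+09) = 4.73721e+09.
Integral + boundary = 6.69968e+10.
Correction k=1: B_{2}/2! · (f^{(1)}(46) − f^{(1)}(7)) = 1/12 · (1.23578e+09 − 100842) = 1.02973e+08.
Partial sum through k=1: 6.70997e+10.
Correction k=2: B_{4}/4! · (f^{(3)}(46) − f^{(3)}(7)) = −1/720 · (1.16803e+07 − 41160.0) = -16165.5.
Partial sum through k=2: 6.70997e+10.
Correction k=3: B_{6}/6! · (f^{(5)}(46) − f^{(5)}(7)) = 1/30240 · (33120.0 − 5040.00) = 0.928571.

S_3 ≈ 6.70997e+10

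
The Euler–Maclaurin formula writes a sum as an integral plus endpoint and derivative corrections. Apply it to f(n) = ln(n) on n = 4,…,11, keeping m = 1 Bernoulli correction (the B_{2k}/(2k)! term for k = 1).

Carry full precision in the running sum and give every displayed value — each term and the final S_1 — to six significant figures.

S_1 ≈ 15.7105

Integral: ∫_4^11 ln(x) dx = 13.8317.
Endpoint term: (f(4) + f(11))/2 = (1.38629 + 2.39790)/2 = 1.89209.
Running total after boundary: 15.7238.
Order-1 term: 1/12 · (0.0909091 − 0.250000) = -0.0132576.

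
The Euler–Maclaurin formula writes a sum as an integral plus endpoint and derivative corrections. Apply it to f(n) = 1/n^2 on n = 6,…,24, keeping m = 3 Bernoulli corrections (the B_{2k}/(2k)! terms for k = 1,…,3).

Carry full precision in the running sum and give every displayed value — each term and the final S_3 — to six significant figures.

The integral term ∫_6^24 1/x^2 dx = 0.125000.
½[f(6) + f(24)] = ½[0.0277778 + 0.00173611] = 0.0147569.
So far: 0.139757.
k=1: B_{2}/(2)! × [f^{(1)}(24) − f^{(1)}(6)] = 1/12 × (-0.000144676 − (-0.00925926)) = 0.000759549.
Running total after k=1: 0.140516.
k=2: B_{4}/(4)! × [f^{(3)}(24) − f^{(3)}(6)] = −1/720 × (-3.01408e-06 − (-0.00308642)) = -4.28251e-06.
Running total after k=2: 0.140512.
k=3: B_{6}/(6)! × [f^{(5)}(24) − f^{(5)}(6)] = 1/30240 × (-1.56983e-07 − (-0.00257202)) = 8.50483e-08.

S_3 ≈ 0.140512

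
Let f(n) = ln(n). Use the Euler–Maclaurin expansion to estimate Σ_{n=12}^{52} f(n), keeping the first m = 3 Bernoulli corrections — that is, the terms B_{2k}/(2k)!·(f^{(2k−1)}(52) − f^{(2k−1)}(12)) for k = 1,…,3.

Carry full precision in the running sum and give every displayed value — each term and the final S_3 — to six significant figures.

S_3 ≈ 138.859

∫_12^52 ln(x) dx evaluates to 135.646.
Boundary: ½(f(12) + f(52)) = ½(2.48491 + 3.95124) = 3.21808.
So far: 138.864.
Order-1 term: 1/12 · (0.0192308 − 0.0833333) = -0.00534188.
Partial sum through k=1: 138.859.
Order-2 term: −1/720 · (1.42239e-05 − 0.00115741) = 1.58775e-06.
Partial sum through k=2: 138.859.
Order-3 term: 1/30240 · (6.31240e-08 − 9.64506e-05) = -3.18742e-09.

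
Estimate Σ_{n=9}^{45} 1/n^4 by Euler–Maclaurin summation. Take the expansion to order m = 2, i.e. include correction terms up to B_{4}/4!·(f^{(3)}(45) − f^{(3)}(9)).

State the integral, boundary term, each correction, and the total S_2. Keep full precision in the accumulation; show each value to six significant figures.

S_2 ≈ 0.000535528

Integral: ∫_9^45 1/x^4 dx = 0.000453589.
Endpoint term: (f(9) + f(45))/2 = (0.000152416 + 2.43865e-07)/2 = 7.63298e-05.
Integral + boundary = 0.000529919.
k=1: B_{2}/(2)! × [f^{(1)}(45) − f^{(1)}(9)] = 1/12 × (-2.16769e-08 − (-6.77404e-05)) = 5.64322e-06.
After k=1: 0.000535562.
k=2: B_{4}/(4)! × [f^{(3)}(45) − f^{(3)}(9)] = −1/720 × (-3.21139e-10 − (-2.50890e-05)) = -3.48454e-08.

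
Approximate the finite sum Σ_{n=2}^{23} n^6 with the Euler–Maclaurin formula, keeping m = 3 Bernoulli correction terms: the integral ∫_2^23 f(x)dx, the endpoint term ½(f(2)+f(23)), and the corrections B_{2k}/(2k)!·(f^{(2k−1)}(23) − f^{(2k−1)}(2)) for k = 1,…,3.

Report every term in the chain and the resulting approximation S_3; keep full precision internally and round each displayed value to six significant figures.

∫_2^23 x^6 dx evaluates to 4.86404e+08.
Boundary: ½(f(2) + f(23)) = ½(64.0000 + 1.48036e+08) = 7.40180e+07.
Integral + boundary = 5.60422e+08.
Order-1 term: 1/12 · (3.86181e+07 − 192.000) = 3.21816e+06.
Partial sum through k=1: 5.63640e+08.
Order-2 term: −1/720 · (1.46004e+06 − 960.000) = -2026.50.
Partial sum through k=2: 5.63638e+08.
Order-3 term: 1/30240 · (16560.0 − 1440.00) = 0.500000.

S_3 ≈ 5.63638e+08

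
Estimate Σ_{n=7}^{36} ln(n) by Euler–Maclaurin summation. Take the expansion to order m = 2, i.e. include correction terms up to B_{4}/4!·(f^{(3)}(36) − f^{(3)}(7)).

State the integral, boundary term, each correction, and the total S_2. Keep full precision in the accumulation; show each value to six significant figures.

S_2 ≈ 89.1404

Integral: ∫_7^36 ln(x) dx = 86.3853.
Boundary: ½(f(7) + f(36)) = ½(1.94591 + 3.58352) = 2.76471.
Integral + boundary = 89.1500.
k=1: B_{2}/(2)! × [f^{(1)}(36) − f^{(1)}(7)] = 1/12 × (0.0277778 − 0.142857) = -0.00958995.
After k=1: 89.1404.
k=2: B_{4}/(4)! × [f^{(3)}(36) − f^{(3)}(7)] = −1/720 × (4.28669e-05 − 0.00583090) = 8.03894e-06.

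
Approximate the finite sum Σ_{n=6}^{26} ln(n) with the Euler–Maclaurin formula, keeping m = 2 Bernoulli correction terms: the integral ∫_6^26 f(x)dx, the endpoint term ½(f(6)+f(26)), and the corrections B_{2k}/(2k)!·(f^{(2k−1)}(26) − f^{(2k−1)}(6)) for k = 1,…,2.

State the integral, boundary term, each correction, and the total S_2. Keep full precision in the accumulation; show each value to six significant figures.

S_2 ≈ 56.4742

Integral: ∫_6^26 ln(x) dx = 53.9600.
Endpoint term: (f(6) + f(26))/2 = (1.79176 + 3.25810)/2 = 2.52493.
So far: 56.4849.
Order-1 term: 1/12 · (0.0384615 − 0.166667) = -0.0106838.
Running total after k=1: 56.4742.
Order-2 term: −1/720 · (0.000113792 − 0.00925926) = 1.27020e-05.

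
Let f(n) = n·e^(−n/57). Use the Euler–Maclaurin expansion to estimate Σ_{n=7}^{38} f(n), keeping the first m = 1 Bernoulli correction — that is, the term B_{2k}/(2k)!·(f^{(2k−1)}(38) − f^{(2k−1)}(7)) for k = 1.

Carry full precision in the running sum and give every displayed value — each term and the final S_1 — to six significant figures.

S_1 ≈ 459.063

The integral term ∫_7^38 x·e^(−x/57) dx = 446.263.
½[f(7) + f(38)] = ½[6.19104 + 19.5099] = 12.8504.
So far: 459.113.
Correction k=1: B_{2}/2! · (f^{(1)}(38) − f^{(1)}(7)) = 1/12 · (0.171139 − 0.775820) = -0.0503900.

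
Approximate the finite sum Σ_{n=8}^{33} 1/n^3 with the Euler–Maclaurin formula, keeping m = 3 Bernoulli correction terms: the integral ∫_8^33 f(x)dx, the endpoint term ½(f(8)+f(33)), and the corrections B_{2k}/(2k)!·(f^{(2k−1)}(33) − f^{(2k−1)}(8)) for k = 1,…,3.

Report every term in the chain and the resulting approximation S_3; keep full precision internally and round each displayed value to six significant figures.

S_3 ≈ 0.00840435

The integral term ∫_8^33 1/x^3 dx = 0.00735336.
Endpoint term: (f(8) + f(33))/2 = (0.00195312 + 2.78265e-05)/2 = 0.000990476.
So far: 0.00834384.
Correction k=1: B_{2}/2! · (f^{(1)}(33) − f^{(1)}(8)) = 1/12 · (-2.52968e-06 − (-0.000732422)) = 6.08243e-05.
After k=1: 0.00840466.
Correction k=2: B_{4}/4! · (f^{(3)}(33) − f^{(3)}(8)) = −1/720 · (-4.64588e-08 − (-0.000228882)) = -3.17827e-07.
After k=2: 0.00840435.
Correction k=3: B_{6}/6! · (f^{(5)}(33) − f^{(5)}(8)) = 1/30240 · (-1.79180e-09 − (-0.000150204)) = 4.96699e-09.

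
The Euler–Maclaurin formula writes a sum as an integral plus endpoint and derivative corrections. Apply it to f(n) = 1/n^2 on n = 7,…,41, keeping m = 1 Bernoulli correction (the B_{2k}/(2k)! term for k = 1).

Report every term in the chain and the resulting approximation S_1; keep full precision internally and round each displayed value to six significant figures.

S_1 ≈ 0.129452

The integral term ∫_7^41 1/x^2 dx = 0.118467.
½[f(7) + f(41)] = ½[0.0204082 + 0.000594884] = 0.0105015.
Running total after boundary: 0.128968.
Order-1 term: 1/12 · (-2.90187e-05 − (-0.00583090)) = 0.000483490.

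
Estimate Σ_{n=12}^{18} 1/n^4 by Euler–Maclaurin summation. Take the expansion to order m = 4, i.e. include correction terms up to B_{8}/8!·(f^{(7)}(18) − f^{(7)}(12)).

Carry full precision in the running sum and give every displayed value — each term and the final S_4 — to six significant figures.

S_4 ≈ 0.000165780

∫_12^18 1/x^4 dx evaluates to 0.000135745.
½[f(12) + f(18)] = ½[4.82253e-05 + 9.52599e-06] = 2.88756e-05.
So far: 0.000164621.
Order-1 term: 1/12 · (-2.11689e-06 − (-1.60751e-05)) = 1.16318e-06.
After k=1: 0.000165784.
Order-2 term: −1/720 · (-1.96008e-07 − (-3.34898e-06)) = -4.37913e-09.
After k=2: 0.000165780.
Order-3 term: 1/30240 · (-3.38779e-08 − (-1.30238e-06)) = 4.19479e-11.
After k=3: 0.000165780.
Order-4 term: −1/1209600 · (-9.41053e-09 − (-8.13988e-07)) = -6.65160e-13.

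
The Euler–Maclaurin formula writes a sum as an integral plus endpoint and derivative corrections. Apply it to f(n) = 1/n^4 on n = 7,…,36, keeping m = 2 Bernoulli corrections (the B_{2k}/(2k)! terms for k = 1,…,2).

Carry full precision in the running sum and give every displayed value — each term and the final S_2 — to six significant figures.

S_2 ≈ 0.00119284

The integral term ∫_7^36 1/x^4 dx = 0.000964673.
Boundary: ½(f(7) + f(36)) = ½(0.000416493 + 5.95374e-07) = 0.000208544.
Running total after boundary: 0.00117322.
Order-1 term: 1/12 · (-6.61527e-08 − (-0.000237996)) = 1.98275e-05.
Running total after k=1: 0.00119304.
Order-2 term: −1/720 · (-1.53131e-09 − (-0.000145712)) = -2.02375e-07.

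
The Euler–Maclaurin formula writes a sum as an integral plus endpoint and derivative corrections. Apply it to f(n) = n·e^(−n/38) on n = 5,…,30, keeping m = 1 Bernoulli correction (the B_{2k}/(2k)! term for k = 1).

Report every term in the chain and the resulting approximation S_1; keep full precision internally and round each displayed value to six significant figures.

S_1 ≈ 268.139

∫_5^30 x·e^(−x/38) dx evaluates to 259.192.
Endpoint term: (f(5) + f(30))/2 = (4.38355 + 13.6225)/2 = 9.00303.
Integral + boundary = 268.195.
Correction k=1: B_{2}/2! · (f^{(1)}(30) − f^{(1)}(5)) = 1/12 · (0.0955966 − 0.761353) = -0.0554797.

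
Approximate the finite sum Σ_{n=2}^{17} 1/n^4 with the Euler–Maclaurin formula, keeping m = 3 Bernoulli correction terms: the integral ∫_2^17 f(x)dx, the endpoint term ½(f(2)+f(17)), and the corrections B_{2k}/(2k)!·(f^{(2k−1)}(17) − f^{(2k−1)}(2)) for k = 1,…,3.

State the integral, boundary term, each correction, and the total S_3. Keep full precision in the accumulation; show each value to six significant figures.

The integral term ∫_2^17 1/x^4 dx = 0.0415988.
Endpoint term: (f(2) + f(17))/2 = (0.0625000 + 1.19730e-05)/2 = 0.0312560.
Integral + boundary = 0.0728548.
Order-1 term: 1/12 · (-2.81719e-06 − (-0.125000)) = 0.0104164.
Partial sum through k=1: 0.0832712.
Order-2 term: −1/720 · (-2.92441e-07 − (-0.937500)) = -0.00130208.
Partial sum through k=2: 0.0819692.
Order-3 term: 1/30240 · (-5.66668e-08 − (-13.1250)) = 0.000434028.

S_3 ≈ 0.0824032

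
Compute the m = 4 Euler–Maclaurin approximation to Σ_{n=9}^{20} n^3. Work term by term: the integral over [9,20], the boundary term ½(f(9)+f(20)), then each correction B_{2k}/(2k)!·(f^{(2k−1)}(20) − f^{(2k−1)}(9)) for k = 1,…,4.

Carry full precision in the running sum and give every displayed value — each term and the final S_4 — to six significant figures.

S_4 ≈ 42804.0

Integral: ∫_9^20 x^3 dx = 38359.8.
Boundary: ½(f(9) + f(20)) = ½(729.000 + 8000.00) = 4364.50.
So far: 42724.2.
Correction k=1: B_{2}/2! · (f^{(1)}(20) − f^{(1)}(9)) = 1/12 · (1200.00 − 243.000) = 79.7500.
Running total after k=1: 42804.0.
Correction k=2: B_{4}/4! · (f^{(3)}(20) − f^{(3)}(9)) = −1/720 · (6.00000 − 6.00000) = 0.00000.
Running total after k=2: 42804.0.
Correction k=3: B_{6}/6! · (f^{(5)}(20) − f^{(5)}(9)) = 1/30240 · (0.00000 − 0.00000) = 0.00000.
Running total after k=3: 42804.0.
Correction k=4: B_{8}/8! · (f^{(7)}(20) − f^{(7)}(9)) = −1/1209600 · (0.00000 − 0.00000) = 0.00000.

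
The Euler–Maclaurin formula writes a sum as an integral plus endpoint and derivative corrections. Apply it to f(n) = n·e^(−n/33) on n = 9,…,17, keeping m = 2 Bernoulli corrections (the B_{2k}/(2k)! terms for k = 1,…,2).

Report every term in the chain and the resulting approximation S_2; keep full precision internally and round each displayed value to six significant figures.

S_2 ≈ 77.9176

The integral term ∫_9^17 x·e^(−x/33) dx = 69.4357.
Boundary: ½(f(9) + f(17)) = ½(6.85170 + 10.1560) = 8.50384.
So far: 77.9396.
k=1: B_{2}/(2)! × [f^{(1)}(17) − f^{(1)}(9)] = 1/12 × (0.289653 − 0.553673) = -0.0220016.
After k=1: 77.9176.
k=2: B_{4}/(4)! × [f^{(3)}(17) − f^{(3)}(9)] = −1/720 × (0.00136315 − 0.00190659) = 7.54770e-07.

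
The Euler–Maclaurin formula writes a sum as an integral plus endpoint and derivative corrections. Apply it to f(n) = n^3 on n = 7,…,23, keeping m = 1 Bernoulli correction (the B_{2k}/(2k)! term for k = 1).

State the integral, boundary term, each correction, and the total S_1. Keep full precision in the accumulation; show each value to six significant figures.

∫_7^23 x^3 dx evaluates to 69360.0.
Boundary: ½(f(7) + f(23)) = ½(343.000 + 12167.0) = 6255.00.
Running total after boundary: 75615.0.
k=1: B_{2}/(2)! × [f^{(1)}(23) − f^{(1)}(7)] = 1/12 × (1587.00 − 147.000) = 120.000.

S_1 ≈ 75735.0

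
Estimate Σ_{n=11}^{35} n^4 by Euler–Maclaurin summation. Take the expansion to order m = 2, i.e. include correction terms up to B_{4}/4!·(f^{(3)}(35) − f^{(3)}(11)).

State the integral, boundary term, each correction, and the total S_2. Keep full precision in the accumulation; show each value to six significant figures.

The integral term ∫_11^35 x^4 dx = 1.04722e+07.
Boundary: ½(f(11) + f(35)) = ½(14641.0 + 1.50062e+06) = 757633.
Running total after boundary: 1.12298e+07.
Order-1 term: 1/12 · (171500 − 5324.00) = 13848.0.
Running total after k=1: 1.12436e+07.
Order-2 term: −1/720 · (840.000 − 264.000) = -0.800000.

S_2 ≈ 1.12436e+07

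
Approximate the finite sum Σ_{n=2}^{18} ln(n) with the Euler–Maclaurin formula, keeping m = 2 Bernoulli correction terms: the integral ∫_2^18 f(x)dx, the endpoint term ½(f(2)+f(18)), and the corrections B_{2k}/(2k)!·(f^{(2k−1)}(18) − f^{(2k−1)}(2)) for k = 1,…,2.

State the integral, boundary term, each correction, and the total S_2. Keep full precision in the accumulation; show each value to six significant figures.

S_2 ≈ 36.3955

The integral term ∫_2^18 ln(x) dx = 34.6404.
Endpoint term: (f(2) + f(18))/2 = (0.693147 + 2.89037)/2 = 1.79176.
So far: 36.4322.
Order-1 term: 1/12 · (0.0555556 − 0.500000) = -0.0370370.
Partial sum through k=1: 36.3951.
Order-2 term: −1/720 · (0.000342936 − 0.250000) = 0.000346746.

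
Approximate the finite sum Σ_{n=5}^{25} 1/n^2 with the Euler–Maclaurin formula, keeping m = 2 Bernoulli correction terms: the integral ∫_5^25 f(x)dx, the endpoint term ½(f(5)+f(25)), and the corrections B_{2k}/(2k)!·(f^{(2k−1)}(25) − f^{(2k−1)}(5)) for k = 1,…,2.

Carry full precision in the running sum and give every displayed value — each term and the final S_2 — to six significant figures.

∫_5^25 1/x^2 dx evaluates to 0.160000.
½[f(5) + f(25)] = ½[0.0400000 + 0.00160000] = 0.0208000.
Running total after boundary: 0.180800.
Order-1 term: 1/12 · (-0.000128000 − (-0.0160000)) = 0.00132267.
Running total after k=1: 0.182123.
Order-2 term: −1/720 · (-2.45760e-06 − (-0.00768000)) = -1.06633e-05.

S_2 ≈ 0.182112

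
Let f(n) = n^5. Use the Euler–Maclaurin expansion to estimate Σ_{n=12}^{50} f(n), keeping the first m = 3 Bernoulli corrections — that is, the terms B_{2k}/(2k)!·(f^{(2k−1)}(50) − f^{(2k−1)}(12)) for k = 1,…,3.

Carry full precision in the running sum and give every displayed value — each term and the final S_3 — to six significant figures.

∫_12^50 x^5 dx evaluates to 2.60367e+09.
Boundary: ½(f(12) + f(50)) = ½(248832 + 3.12500e+08) = 1.56374e+08.
Integral + boundary = 2.76004e+09.
k=1: B_{2}/(2)! × [f^{(1)}(50) − f^{(1)}(12)] = 1/12 × (3.12500e+07 − 103680) = 2.59553e+06.
Partial sum through k=1: 2.76264e+09.
k=2: B_{4}/(4)! × [f^{(3)}(50) − f^{(3)}(12)] = −1/720 × (150000 − 8640.00) = -196.333.
Partial sum through k=2: 2.76264e+09.
k=3: B_{6}/(6)! × [f^{(5)}(50) − f^{(5)}(12)] = 1/30240 × (120.000 − 120.000) = 0.00000.

S_3 ≈ 2.76264e+09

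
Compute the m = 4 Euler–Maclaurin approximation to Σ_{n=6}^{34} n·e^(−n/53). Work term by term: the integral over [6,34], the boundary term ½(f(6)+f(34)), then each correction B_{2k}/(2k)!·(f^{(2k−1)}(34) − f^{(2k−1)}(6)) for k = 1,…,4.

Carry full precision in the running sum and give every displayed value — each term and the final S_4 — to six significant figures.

S_4 ≈ 376.203

∫_6^34 x·e^(−x/53) dx evaluates to 364.624.
½[f(6) + f(34)] = ½[5.35779 + 17.9009] = 11.6293.
Running total after boundary: 376.254.
Correction k=1: B_{2}/2! · (f^{(1)}(34) − f^{(1)}(6)) = 1/12 · (0.188744 − 0.791875) = -0.0502609.
Partial sum through k=1: 376.203.
Correction k=2: B_{4}/4! · (f^{(3)}(34) − f^{(3)}(6)) = −1/720 · (0.000442057 − 0.000917695) = 6.60608e-07.
Partial sum through k=2: 376.203.
Correction k=3: B_{6}/6! · (f^{(5)}(34) − f^{(5)}(6)) = 1/30240 · (2.90823e-07 − 5.53038e-07) = -8.67113e-12.
Partial sum through k=3: 376.203.
Correction k=4: B_{8}/8! · (f^{(7)}(34) − f^{(7)}(6)) = −1/1209600 · (1.51041e-10 − 2.77457e-10) = 1.04511e-16.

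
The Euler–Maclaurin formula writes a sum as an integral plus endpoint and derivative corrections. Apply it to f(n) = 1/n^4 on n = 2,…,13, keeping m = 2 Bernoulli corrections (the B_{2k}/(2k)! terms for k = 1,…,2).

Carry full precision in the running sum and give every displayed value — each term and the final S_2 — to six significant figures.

Integral: ∫_2^13 1/x^4 dx = 0.0415149.
Boundary: ½(f(2) + f(13)) = ½(0.0625000 + 3.50128e-05) = 0.0312675.
Running total after boundary: 0.0727825.
k=1: B_{2}/(2)! × [f^{(1)}(13) − f^{(1)}(2)] = 1/12 × (-1.07732e-05 − (-0.125000)) = 0.0104158.
Partial sum through k=1: 0.0831982.
k=2: B_{4}/(4)! × [f^{(3)}(13) − f^{(3)}(2)] = −1/720 × (-1.91240e-06 − (-0.937500)) = -0.00130208.

S_2 ≈ 0.0818961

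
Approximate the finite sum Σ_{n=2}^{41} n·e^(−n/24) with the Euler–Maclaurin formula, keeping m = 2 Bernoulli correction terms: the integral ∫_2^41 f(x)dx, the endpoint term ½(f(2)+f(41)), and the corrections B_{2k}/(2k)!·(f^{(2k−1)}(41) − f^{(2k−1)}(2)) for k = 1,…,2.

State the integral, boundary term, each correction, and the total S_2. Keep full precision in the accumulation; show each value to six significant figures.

S_2 ≈ 296.039

∫_2^41 x·e^(−x/24) dx evaluates to 291.486.
½[f(2) + f(41)] = ½[1.84009 + 7.42787] = 4.63398.
Running total after boundary: 296.120.
Order-1 term: 1/12 · (-0.128327 − 0.843374) = -0.0809751.
Partial sum through k=1: 296.039.
Order-2 term: −1/720 · (0.000406264 − 0.00465879) = 5.90629e-06.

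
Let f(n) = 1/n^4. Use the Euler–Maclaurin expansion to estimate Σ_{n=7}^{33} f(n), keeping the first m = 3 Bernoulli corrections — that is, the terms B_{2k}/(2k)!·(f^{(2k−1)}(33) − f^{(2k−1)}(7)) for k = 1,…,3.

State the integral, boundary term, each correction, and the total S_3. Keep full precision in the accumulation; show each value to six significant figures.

The integral term ∫_7^33 1/x^4 dx = 0.000962542.
Endpoint term: (f(7) + f(33))/2 = (0.000416493 + 8.43226e-07)/2 = 0.000208668.
So far: 0.00117121.
k=1: B_{2}/(2)! × [f^{(1)}(33) − f^{(1)}(7)] = 1/12 × (-1.02209e-07 − (-0.000237996)) = 1.98245e-05.
Partial sum through k=1: 0.00119103.
k=2: B_{4}/(4)! × [f^{(3)}(33) − f^{(3)}(7)] = −1/720 × (-2.81568e-09 − (-0.000145712)) = -2.02374e-07.
Partial sum through k=2: 0.00119083.
k=3: B_{6}/(6)! × [f^{(5)}(33) − f^{(5)}(7)] = 1/30240 × (-1.44792e-10 − (-0.000166528)) = 5.50687e-09.

S_3 ≈ 0.00119084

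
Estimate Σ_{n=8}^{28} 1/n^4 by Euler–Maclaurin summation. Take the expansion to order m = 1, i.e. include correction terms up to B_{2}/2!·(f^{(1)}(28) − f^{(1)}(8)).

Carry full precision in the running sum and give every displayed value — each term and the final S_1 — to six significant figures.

S_1 ≈ 0.000768894

Integral: ∫_8^28 1/x^4 dx = 0.000635857.
Boundary: ½(f(8) + f(28)) = ½(0.000244141 + 1.62693e-06) = 0.000122884.
So far: 0.000758741.
k=1: B_{2}/(2)! × [f^{(1)}(28) − f^{(1)}(8)] = 1/12 × (-2.32418e-07 − (-0.000122070)) = 1.01532e-05.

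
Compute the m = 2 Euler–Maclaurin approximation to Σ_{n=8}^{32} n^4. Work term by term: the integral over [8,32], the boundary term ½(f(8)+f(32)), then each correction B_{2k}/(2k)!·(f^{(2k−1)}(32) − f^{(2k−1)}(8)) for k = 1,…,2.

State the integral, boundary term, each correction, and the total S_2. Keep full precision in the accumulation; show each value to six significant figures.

S_2 ≈ 7.24142e+06

The integral term ∫_8^32 x^4 dx = 6.70433e+06.
Endpoint term: (f(8) + f(32))/2 = (4096.00 + 1.04858e+06)/2 = 526336.
Integral + boundary = 7.23067e+06.
Order-1 term: 1/12 · (131072 − 2048.00) = 10752.0.
Running total after k=1: 7.24142e+06.
Order-2 term: −1/720 · (768.000 − 192.000) = -0.800000.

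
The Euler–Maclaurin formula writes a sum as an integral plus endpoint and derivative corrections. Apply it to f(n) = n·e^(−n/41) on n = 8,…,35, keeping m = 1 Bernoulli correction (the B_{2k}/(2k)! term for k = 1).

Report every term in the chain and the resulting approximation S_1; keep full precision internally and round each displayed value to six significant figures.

S_1 ≈ 336.605

Integral: ∫_8^35 x·e^(−x/41) dx = 325.912.
½[f(8) + f(35)] = ½[6.58187 + 14.9049] = 10.7434.
Running total after boundary: 336.655.
Correction k=1: B_{2}/2! · (f^{(1)}(35) − f^{(1)}(8)) = 1/12 · (0.0623201 − 0.662201) = -0.0499901.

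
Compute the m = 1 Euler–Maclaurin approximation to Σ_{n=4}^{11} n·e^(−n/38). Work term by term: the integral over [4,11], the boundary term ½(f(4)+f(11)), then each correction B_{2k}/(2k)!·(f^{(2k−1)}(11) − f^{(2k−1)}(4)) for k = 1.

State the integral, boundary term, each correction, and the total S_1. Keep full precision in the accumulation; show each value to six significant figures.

∫_4^11 x·e^(−x/38) dx evaluates to 42.5396.
Endpoint term: (f(4) + f(11))/2 = (3.60035 + 8.23523)/2 = 5.91779.
Integral + boundary = 48.4574.
Order-1 term: 1/12 · (0.531941 − 0.805342) = -0.0227834.

S_1 ≈ 48.4346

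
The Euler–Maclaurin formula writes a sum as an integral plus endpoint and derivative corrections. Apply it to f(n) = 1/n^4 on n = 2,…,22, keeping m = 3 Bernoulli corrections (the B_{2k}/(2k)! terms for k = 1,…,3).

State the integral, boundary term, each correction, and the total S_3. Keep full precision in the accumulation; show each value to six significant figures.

S_3 ≈ 0.0824360

The integral term ∫_2^22 1/x^4 dx = 0.0416354.
Endpoint term: (f(2) + f(22))/2 = (0.0625000 + 4.26883e-06)/2 = 0.0312521.
Running total after boundary: 0.0728875.
Order-1 term: 1/12 · (-7.76152e-07 − (-0.125000)) = 0.0104166.
Partial sum through k=1: 0.0833041.
Order-2 term: −1/720 · (-4.81086e-08 − (-0.937500)) = -0.00130208.
Partial sum through k=2: 0.0820020.
Order-3 term: 1/30240 · (-5.56628e-09 − (-13.1250)) = 0.000434028.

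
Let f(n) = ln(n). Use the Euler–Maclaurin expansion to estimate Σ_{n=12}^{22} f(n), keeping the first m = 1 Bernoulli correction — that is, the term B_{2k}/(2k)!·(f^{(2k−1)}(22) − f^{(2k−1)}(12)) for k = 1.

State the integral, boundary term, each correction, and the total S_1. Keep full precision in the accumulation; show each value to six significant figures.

S_1 ≈ 30.9689

The integral term ∫_12^22 ln(x) dx = 28.1841.
½[f(12) + f(22)] = ½[2.48491 + 3.09104] = 2.78797.
Integral + boundary = 30.9720.
k=1: B_{2}/(2)! × [f^{(1)}(22) − f^{(1)}(12)] = 1/12 × (0.0454545 − 0.0833333) = -0.00315657.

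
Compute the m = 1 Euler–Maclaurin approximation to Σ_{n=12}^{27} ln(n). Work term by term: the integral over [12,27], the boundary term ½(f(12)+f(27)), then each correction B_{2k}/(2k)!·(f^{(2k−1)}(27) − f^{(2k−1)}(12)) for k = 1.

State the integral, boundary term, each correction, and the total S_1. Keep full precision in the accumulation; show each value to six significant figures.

S_1 ≈ 47.0552

The integral term ∫_12^27 ln(x) dx = 44.1687.
Endpoint term: (f(12) + f(27))/2 = (2.48491 + 3.29584)/2 = 2.89037.
Integral + boundary = 47.0591.
Correction k=1: B_{2}/2! · (f^{(1)}(27) − f^{(1)}(12)) = 1/12 · (0.0370370 − 0.0833333) = -0.00385802.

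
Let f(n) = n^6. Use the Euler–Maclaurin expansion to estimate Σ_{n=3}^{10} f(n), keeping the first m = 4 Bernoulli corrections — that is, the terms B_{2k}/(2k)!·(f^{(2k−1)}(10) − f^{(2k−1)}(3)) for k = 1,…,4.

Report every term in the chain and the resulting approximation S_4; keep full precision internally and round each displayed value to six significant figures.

∫_3^10 x^6 dx evaluates to 1.42826e+06.
½[f(3) + f(10)] = ½[729.000 + 1.00000e+06] = 500364.
Integral + boundary = 1.92862e+06.
Order-1 term: 1/12 · (600000 − 1458.00) = 49878.5.
Running total after k=1: 1.97850e+06.
Order-2 term: −1/720 · (120000 − 3240.00) = -162.167.
Running total after k=2: 1.97834e+06.
Order-3 term: 1/30240 · (7200.00 − 2160.00) = 0.166667.
Running total after k=3: 1.97834e+06.
Order-4 term: −1/1209600 · (0.00000 − 0.00000) = 0.00000.

S_4 ≈ 1.97834e+06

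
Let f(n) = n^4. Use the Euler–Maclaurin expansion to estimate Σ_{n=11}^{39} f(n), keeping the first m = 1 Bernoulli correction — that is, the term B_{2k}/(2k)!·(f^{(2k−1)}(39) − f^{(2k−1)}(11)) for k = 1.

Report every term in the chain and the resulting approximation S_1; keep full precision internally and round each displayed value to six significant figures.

The integral term ∫_11^39 x^4 dx = 1.80126e+07.
Endpoint term: (f(11) + f(39))/2 = (14641.0 + 2.31344e+06)/2 = 1.16404e+06.
So far: 1.91767e+07.
Order-1 term: 1/12 · (237276 − 5324.00) = 19329.3.

S_1 ≈ 1.91960e+07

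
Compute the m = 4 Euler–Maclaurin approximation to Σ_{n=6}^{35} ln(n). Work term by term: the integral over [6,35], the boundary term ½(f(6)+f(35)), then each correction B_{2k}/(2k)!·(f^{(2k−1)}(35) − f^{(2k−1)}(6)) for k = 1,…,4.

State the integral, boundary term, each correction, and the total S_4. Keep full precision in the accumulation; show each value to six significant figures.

S_4 ≈ 87.3487

Integral: ∫_6^35 ln(x) dx = 84.6866.
Boundary: ½(f(6) + f(35)) = ½(1.79176 + 3.55535) = 2.67355.
So far: 87.3602.
Order-1 term: 1/12 · (0.0285714 − 0.166667) = -0.0115079.
Running total after k=1: 87.3487.
Order-2 term: −1/720 · (4.66472e-05 − 0.00925926) = 1.27953e-05.
Running total after k=2: 87.3487.
Order-3 term: 1/30240 · (4.56952e-07 − 0.00308642) = -1.02049e-07.
Running total after k=3: 87.3487.
Order-4 term: −1/1209600 · (1.11907e-08 − 0.00257202) = 2.12633e-09.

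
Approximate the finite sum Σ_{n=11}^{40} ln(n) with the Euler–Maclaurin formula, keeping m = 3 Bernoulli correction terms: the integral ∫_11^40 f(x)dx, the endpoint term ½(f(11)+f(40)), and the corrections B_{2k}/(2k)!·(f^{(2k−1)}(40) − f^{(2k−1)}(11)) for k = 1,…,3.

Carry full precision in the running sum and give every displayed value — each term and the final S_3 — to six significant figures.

Integral: ∫_11^40 ln(x) dx = 92.1783.
Endpoint term: (f(11) + f(40))/2 = (2.39790 + 3.68888)/2 = 3.04339.
Integral + boundary = 95.2217.
Order-1 term: 1/12 · (0.0250000 − 0.0909091) = -0.00549242.
After k=1: 95.2162.
Order-2 term: −1/720 · (3.12500e-05 − 0.00150263) = 2.04358e-06.
After k=2: 95.2162.
Order-3 term: 1/30240 · (2.34375e-07 − 0.000149021) = -4.92020e-09.

S_3 ≈ 95.2162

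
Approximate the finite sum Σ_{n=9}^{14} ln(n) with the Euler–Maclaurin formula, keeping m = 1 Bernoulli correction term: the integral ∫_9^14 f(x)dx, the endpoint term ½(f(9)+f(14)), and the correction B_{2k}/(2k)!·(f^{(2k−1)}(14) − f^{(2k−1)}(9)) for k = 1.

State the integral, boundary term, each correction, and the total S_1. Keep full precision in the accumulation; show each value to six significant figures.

The integral term ∫_9^14 ln(x) dx = 12.1718.
Boundary: ½(f(9) + f(14)) = ½(2.19722 + 2.63906) = 2.41814.
Running total after boundary: 14.5899.
k=1: B_{2}/(2)! × [f^{(1)}(14) − f^{(1)}(9)] = 1/12 × (0.0714286 − 0.111111) = -0.00330688.

S_1 ≈ 14.5866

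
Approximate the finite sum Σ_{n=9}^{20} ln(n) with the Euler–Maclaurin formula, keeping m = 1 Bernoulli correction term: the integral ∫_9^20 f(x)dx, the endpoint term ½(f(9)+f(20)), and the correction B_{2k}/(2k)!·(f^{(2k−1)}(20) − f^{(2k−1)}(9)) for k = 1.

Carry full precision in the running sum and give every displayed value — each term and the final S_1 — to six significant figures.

S_1 ≈ 31.7310

The integral term ∫_9^20 ln(x) dx = 29.1396.
Boundary: ½(f(9) + f(20)) = ½(2.19722 + 2.99573) = 2.59648.
So far: 31.7361.
Order-1 term: 1/12 · (0.0500000 − 0.111111) = -0.00509259.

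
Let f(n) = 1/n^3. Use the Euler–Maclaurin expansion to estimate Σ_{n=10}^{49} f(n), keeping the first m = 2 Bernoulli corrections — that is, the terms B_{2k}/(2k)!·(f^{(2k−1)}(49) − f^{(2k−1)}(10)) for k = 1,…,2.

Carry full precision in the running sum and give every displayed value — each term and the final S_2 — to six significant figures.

The integral term ∫_10^49 1/x^3 dx = 0.00479175.
Endpoint term: (f(10) + f(49))/2 = (0.00100000 + 8.49986e-06)/2 = 0.000504250.
Integral + boundary = 0.00529600.
Order-1 term: 1/12 · (-5.20400e-07 − (-0.000300000)) = 2.49566e-05.
After k=1: 0.00532096.
Order-2 term: −1/720 · (-4.33486e-09 − (-6.00000e-05)) = -8.33273e-08.

S_2 ≈ 0.00532088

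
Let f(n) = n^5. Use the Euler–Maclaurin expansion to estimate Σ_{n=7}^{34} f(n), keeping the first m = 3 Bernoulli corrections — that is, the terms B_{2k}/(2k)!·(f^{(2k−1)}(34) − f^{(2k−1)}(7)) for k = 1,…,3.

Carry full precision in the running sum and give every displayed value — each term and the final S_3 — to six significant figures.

Integral: ∫_7^34 x^5 dx = 2.57448e+08.
Endpoint term: (f(7) + f(34))/2 = (16807.0 + 4.54354e+07)/2 = 2.27261e+07.
Integral + boundary = 2.80174e+08.
k=1: B_{2}/(2)! × [f^{(1)}(34) − f^{(1)}(7)] = 1/12 × (6.68168e+06 − 12005.0) = 555806.
Partial sum through k=1: 2.80730e+08.
k=2: B_{4}/(4)! × [f^{(3)}(34) − f^{(3)}(7)] = −1/720 × (69360.0 − 2940.00) = -92.2500.
Partial sum through k=2: 2.80730e+08.
k=3: B_{6}/(6)! × [f^{(5)}(34) − f^{(5)}(7)] = 1/30240 × (120.000 − 120.000) = 0.00000.

S_3 ≈ 2.80730e+08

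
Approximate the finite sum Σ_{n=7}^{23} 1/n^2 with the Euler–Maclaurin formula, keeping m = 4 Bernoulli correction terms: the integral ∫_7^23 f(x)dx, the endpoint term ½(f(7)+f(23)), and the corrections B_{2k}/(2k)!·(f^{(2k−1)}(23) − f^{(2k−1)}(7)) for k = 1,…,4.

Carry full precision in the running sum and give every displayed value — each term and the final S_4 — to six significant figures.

S_4 ≈ 0.110998

∫_7^23 1/x^2 dx evaluates to 0.0993789.
Endpoint term: (f(7) + f(23))/2 = (0.0204082 + 0.00189036)/2 = 0.0111493.
So far: 0.110528.
Correction k=1: B_{2}/2! · (f^{(1)}(23) − f^{(1)}(7)) = 1/12 · (-0.000164379 − (-0.00583090)) = 0.000472210.
Partial sum through k=1: 0.111000.
Correction k=2: B_{4}/4! · (f^{(3)}(23) − f^{(3)}(7)) = −1/720 · (-3.72883e-06 − (-0.00142798)) = -1.97812e-06.
Partial sum through k=2: 0.110998.
Correction k=3: B_{6}/6! · (f^{(5)}(23) − f^{(5)}(7)) = 1/30240 · (-2.11465e-07 − (-0.000874271)) = 2.89041e-08.
Partial sum through k=3: 0.110998.
Correction k=4: B_{8}/8! · (f^{(7)}(23) − f^{(7)}(7)) = −1/1209600 · (-2.23857e-08 − (-0.000999167)) = -8.26013e-10.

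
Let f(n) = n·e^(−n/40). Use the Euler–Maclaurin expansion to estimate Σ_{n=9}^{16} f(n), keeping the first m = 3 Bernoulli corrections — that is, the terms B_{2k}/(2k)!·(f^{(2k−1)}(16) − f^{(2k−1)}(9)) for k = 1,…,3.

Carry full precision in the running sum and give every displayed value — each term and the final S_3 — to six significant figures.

S_3 ≈ 72.5127

Integral: ∫_9^16 x·e^(−x/40) dx = 63.5749.
½[f(9) + f(16)] = ½[7.18665 + 10.7251] = 8.95588.
Running total after boundary: 72.5308.
Order-1 term: 1/12 · (0.402192 − 0.618850) = -0.0180548.
After k=1: 72.5127.
Order-2 term: −1/720 · (0.00108927 − 0.00138493) = 4.10634e-07.
After k=2: 72.5127.
Order-3 term: 1/30240 · (1.20448e-06 − 1.48942e-06) = -9.42257e-12.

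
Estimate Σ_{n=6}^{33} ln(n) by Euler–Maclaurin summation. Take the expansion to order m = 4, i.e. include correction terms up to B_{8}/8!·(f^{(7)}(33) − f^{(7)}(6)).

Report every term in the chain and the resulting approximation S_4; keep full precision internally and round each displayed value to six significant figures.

The integral term ∫_6^33 ln(x) dx = 77.6342.
Boundary: ½(f(6) + f(33)) = ½(1.79176 + 3.49651) = 2.64413.
Running total after boundary: 80.2783.
Order-1 term: 1/12 · (0.0303030 − 0.166667) = -0.0113636.
Partial sum through k=1: 80.2670.
Order-2 term: −1/720 · (5.56529e-05 − 0.00925926) = 1.27828e-05.
Partial sum through k=2: 80.2670.
Order-3 term: 1/30240 · (6.13256e-07 − 0.00308642) = -1.02044e-07.
Partial sum through k=3: 80.2670.
Order-4 term: −1/1209600 · (1.68941e-08 − 0.00257202) = 2.12632e-09.

S_4 ≈ 80.2670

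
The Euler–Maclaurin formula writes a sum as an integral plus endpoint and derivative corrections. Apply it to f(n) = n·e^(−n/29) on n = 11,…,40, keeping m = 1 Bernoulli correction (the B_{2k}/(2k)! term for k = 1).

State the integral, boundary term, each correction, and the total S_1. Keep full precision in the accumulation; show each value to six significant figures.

S_1 ≈ 298.826

The integral term ∫_11^40 x·e^(−x/29) dx = 290.071.
Endpoint term: (f(11) + f(40))/2 = (7.52767 + 10.0701)/2 = 8.79887.
So far: 298.869.
Order-1 term: 1/12 · (-0.0954922 − 0.424759) = -0.0433542.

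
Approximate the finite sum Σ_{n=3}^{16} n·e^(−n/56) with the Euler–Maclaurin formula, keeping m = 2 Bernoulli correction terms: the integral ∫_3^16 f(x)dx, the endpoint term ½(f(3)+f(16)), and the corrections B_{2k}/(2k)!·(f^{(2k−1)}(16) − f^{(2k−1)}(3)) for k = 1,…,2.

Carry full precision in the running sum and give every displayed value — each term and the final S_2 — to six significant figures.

∫_3^16 x·e^(−x/56) dx evaluates to 101.701.
Endpoint term: (f(3) + f(16))/2 = (2.84351 + 12.0236)/2 = 7.43358.
So far: 109.135.
k=1: B_{2}/(2)! × [f^{(1)}(16) − f^{(1)}(3)] = 1/12 × (0.536769 − 0.897061) = -0.0300243.
Running total after k=1: 109.105.
k=2: B_{4}/(4)! × [f^{(3)}(16) − f^{(3)}(3)] = −1/720 × (0.000650422 − 0.000890541) = 3.33499e-07.

S_2 ≈ 109.105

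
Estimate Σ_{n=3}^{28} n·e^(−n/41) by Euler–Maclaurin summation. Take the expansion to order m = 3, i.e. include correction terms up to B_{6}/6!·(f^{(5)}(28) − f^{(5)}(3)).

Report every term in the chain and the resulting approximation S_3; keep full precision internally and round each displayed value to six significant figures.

Integral: ∫_3^28 x·e^(−x/41) dx = 247.683.
½[f(3) + f(28)] = ½[2.78833 + 14.1438] = 8.46607.
Integral + boundary = 256.149.
k=1: B_{2}/(2)! × [f^{(1)}(28) − f^{(1)}(3)] = 1/12 × (0.160165 − 0.861434) = -0.0584391.
Running total after k=1: 256.090.
k=2: B_{4}/(4)! × [f^{(3)}(28) − f^{(3)}(3)] = −1/720 × (0.000696275 − 0.00161827) = 1.28055e-06.
Running total after k=2: 256.090.
k=3: B_{6}/(6)! × [f^{(5)}(28) − f^{(5)}(3)] = 1/30240 × (7.71725e-07 − 1.62052e-06) = -2.80686e-11.

S_3 ≈ 256.090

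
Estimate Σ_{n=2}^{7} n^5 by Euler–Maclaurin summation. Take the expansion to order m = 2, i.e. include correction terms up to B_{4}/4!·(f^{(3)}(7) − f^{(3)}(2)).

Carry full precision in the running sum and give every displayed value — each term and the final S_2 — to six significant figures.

The integral term ∫_2^7 x^5 dx = 19597.5.
½[f(2) + f(7)] = ½[32.0000 + 16807.0] = 8419.50.
Running total after boundary: 28017.0.
Correction k=1: B_{2}/2! · (f^{(1)}(7) − f^{(1)}(2)) = 1/12 · (12005.0 − 80.0000) = 993.750.
Partial sum through k=1: 29010.8.
Correction k=2: B_{4}/4! · (f^{(3)}(7) − f^{(3)}(2)) = −1/720 · (2940.00 − 240.000) = -3.75000.

S_2 ≈ 29007.0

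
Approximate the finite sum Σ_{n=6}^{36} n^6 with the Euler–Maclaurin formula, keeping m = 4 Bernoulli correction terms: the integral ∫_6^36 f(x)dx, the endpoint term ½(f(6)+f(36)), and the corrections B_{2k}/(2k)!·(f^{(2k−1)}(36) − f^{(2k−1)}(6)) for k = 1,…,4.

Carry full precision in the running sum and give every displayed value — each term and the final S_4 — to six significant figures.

S_4 ≈ 1.23135e+10

The integral term ∫_6^36 x^6 dx = 1.11948e+10.
Endpoint term: (f(6) + f(36))/2 = (46656.0 + 2.17678e+09)/2 = 1.08841e+09.
Running total after boundary: 1.22833e+10.
Correction k=1: B_{2}/2! · (f^{(1)}(36) − f^{(1)}(6)) = 1/12 · (3.62797e+08 − 46656.0) = 3.02292e+07.
Partial sum through k=1: 1.23135e+10.
Correction k=2: B_{4}/4! · (f^{(3)}(36) − f^{(3)}(6)) = −1/720 · (5.59872e+06 − 25920.0) = -7740.00.
Partial sum through k=2: 1.23135e+10.
Correction k=3: B_{6}/6! · (f^{(5)}(36) − f^{(5)}(6)) = 1/30240 · (25920.0 − 4320.00) = 0.714286.
Partial sum through k=3: 1.23135e+10.
Correction k=4: B_{8}/8! · (f^{(7)}(36) − f^{(7)}(6)) = −1/1209600 · (0.00000 − 0.00000) = 0.00000.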